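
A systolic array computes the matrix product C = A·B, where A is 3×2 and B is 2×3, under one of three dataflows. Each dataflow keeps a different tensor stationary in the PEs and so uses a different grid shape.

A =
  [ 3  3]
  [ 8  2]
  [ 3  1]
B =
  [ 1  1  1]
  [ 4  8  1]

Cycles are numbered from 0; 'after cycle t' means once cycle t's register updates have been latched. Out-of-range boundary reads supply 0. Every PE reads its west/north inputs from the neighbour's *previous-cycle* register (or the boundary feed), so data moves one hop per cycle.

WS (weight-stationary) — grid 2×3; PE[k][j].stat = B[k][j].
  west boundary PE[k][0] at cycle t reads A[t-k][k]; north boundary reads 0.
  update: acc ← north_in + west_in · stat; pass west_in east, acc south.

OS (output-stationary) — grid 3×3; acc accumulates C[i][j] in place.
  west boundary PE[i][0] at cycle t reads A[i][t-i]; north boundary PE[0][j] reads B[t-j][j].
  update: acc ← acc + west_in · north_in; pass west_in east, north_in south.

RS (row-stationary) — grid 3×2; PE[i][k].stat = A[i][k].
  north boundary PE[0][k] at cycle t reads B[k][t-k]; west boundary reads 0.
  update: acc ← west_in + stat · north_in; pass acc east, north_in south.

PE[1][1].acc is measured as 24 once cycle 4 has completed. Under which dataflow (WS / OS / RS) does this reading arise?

Under WS (2×3), PE[1][1]:
  cycle 0: PE[1][1] → acc 0, east 0, south 0
  cycle 1: PE[1][1] → acc 0, east 0, south 0
  cycle 2: PE[1][1] → acc 27, east 3, south 27
  cycle 3: PE[1][1] → acc 24, east 2, south 24
  cycle 4: PE[1][1] → acc 11, east 1, south 11
Under OS (3×3), PE[1][1]:
  cycle 0: PE[1][1] → acc 0, east 0, south 0
  cycle 1: PE[1][1] → acc 0, east 0, south 0
  cycle 2: PE[1][1] → acc 8, east 8, south 1
  cycle 3: PE[1][1] → acc 24, east 2, south 8
  cycle 4: PE[1][1] → acc 24, east 0, south 0
Under RS (3×2), PE[1][1]:
  cycle 0: PE[1][1] → acc 0, east 0, south 0
  cycle 1: PE[1][1] → acc 0, east 0, south 0
  cycle 2: PE[1][1] → acc 16, east 16, south 4
  cycle 3: PE[1][1] → acc 24, east 24, south 8
  cycle 4: PE[1][1] → acc 10, east 10, south 1

dataflow = OS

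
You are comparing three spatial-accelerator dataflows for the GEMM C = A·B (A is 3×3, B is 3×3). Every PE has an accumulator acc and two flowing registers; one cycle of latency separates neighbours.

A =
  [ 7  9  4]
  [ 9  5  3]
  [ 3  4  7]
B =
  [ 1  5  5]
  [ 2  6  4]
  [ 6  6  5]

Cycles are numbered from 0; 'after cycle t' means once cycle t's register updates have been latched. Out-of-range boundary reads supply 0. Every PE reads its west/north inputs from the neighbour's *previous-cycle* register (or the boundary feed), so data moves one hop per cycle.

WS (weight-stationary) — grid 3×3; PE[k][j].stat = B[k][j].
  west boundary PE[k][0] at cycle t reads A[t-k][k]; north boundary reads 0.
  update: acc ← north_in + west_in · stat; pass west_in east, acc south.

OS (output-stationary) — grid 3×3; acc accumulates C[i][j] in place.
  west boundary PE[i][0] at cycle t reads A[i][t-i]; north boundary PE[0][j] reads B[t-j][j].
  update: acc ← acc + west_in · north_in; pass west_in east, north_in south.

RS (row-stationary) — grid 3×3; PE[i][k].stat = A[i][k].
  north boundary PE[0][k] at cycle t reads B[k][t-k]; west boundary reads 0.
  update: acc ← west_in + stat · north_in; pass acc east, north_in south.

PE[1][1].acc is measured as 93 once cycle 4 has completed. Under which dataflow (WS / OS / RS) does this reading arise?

— WS: 3×3; PE[1][1] trace:
  [0] (1,1) acc=0 (h:0 v:0)
  [1] (1,1) acc=0 (h:0 v:0)
  [2] (1,1) acc=89 (h:9 v:89)
  [3] (1,1) acc=75 (h:5 v:75)
  [4] (1,1) acc=39 (h:4 v:39)
— OS: 3×3; PE[1][1] trace:
  [0] (1,1) acc=0 (h:0 v:0)
  [1] (1,1) acc=0 (h:0 v:0)
  [2] (1,1) acc=45 (h:9 v:5)
  [3] (1,1) acc=75 (h:5 v:6)
  [4] (1,1) acc=93 (h:3 v:6)
— RS: 3×3; PE[1][1] trace:
  [0] (1,1) acc=0 (h:0 v:0)
  [1] (1,1) acc=0 (h:0 v:0)
  [2] (1,1) acc=19 (h:19 v:2)
  [3] (1,1) acc=75 (h:75 v:6)
  [4] (1,1) acc=65 (h:65 v:4)

dataflow = OS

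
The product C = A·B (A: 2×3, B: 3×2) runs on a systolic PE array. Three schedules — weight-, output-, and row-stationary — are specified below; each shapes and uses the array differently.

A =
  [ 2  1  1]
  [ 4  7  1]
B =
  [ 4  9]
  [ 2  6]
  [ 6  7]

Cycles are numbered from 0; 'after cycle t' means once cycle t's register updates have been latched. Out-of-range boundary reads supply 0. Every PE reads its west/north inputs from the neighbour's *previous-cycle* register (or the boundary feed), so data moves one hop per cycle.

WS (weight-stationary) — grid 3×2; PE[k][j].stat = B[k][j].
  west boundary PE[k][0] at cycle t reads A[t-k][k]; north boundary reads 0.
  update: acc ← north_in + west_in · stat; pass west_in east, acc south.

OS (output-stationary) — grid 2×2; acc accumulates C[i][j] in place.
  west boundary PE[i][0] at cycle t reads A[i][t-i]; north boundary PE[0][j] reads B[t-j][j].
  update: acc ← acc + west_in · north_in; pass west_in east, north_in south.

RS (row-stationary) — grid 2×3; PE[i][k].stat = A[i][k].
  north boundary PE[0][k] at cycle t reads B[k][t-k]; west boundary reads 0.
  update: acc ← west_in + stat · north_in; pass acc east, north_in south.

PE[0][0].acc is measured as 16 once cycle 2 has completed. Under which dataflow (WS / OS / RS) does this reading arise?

Under WS (3×2), PE[0][0]:
  0: (0,0).acc=8  regs=<2,8>
  1: (0,0).acc=16  regs=<4,16>
  2: (0,0).acc=0  regs=<0,0>
Under OS (2×2), PE[0][0]:
  0: (0,0).acc=8  regs=<2,4>
  1: (0,0).acc=10  regs=<1,2>
  2: (0,0).acc=16  regs=<1,6>
Under RS (2×3), PE[0][0]:
  0: (0,0).acc=8  regs=<8,4>
  1: (0,0).acc=18  regs=<18,9>
  2: (0,0).acc=0  regs=<0,0>

dataflow = OS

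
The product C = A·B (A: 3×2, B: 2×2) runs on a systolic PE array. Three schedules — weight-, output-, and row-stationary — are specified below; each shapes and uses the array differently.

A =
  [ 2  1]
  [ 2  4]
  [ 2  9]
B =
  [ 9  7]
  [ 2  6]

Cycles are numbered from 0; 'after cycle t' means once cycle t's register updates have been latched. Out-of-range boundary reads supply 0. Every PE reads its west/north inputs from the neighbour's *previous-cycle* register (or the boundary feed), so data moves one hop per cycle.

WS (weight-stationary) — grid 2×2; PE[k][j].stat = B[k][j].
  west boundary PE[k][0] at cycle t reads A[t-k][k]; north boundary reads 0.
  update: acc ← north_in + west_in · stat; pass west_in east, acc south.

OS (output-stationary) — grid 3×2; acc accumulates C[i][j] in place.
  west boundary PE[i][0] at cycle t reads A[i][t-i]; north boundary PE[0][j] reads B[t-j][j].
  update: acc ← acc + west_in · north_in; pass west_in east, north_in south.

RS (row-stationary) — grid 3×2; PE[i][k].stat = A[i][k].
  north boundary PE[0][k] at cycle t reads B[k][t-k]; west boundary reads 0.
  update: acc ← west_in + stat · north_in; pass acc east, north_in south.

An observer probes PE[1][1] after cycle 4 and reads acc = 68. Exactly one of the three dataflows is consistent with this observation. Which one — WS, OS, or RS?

dataflow = WS

WS (2×2 grid), PE[1][1]:
  step 0 · PE1,1: acc=0; fwd→0 fwd↓0
  step 1 · PE1,1: acc=0; fwd→0 fwd↓0
  step 2 · PE1,1: acc=20; fwd→1 fwd↓20
  step 3 · PE1,1: acc=38; fwd→4 fwd↓38
  step 4 · PE1,1: acc=68; fwd→9 fwd↓68
OS (3×2 grid), PE[1][1]:
  step 0 · PE1,1: acc=0; fwd→0 fwd↓0
  step 1 · PE1,1: acc=0; fwd→0 fwd↓0
  step 2 · PE1,1: acc=14; fwd→2 fwd↓7
  step 3 · PE1,1: acc=38; fwd→4 fwd↓6
  step 4 · PE1,1: acc=38; fwd→0 fwd↓0
RS (3×2 grid), PE[1][1]:
  step 0 · PE1,1: acc=0; fwd→0 fwd↓0
  step 1 · PE1,1: acc=0; fwd→0 fwd↓0
  step 2 · PE1,1: acc=26; fwd→26 fwd↓2
  step 3 · PE1,1: acc=38; fwd→38 fwd↓6
  step 4 · PE1,1: acc=0; fwd→0 fwd↓0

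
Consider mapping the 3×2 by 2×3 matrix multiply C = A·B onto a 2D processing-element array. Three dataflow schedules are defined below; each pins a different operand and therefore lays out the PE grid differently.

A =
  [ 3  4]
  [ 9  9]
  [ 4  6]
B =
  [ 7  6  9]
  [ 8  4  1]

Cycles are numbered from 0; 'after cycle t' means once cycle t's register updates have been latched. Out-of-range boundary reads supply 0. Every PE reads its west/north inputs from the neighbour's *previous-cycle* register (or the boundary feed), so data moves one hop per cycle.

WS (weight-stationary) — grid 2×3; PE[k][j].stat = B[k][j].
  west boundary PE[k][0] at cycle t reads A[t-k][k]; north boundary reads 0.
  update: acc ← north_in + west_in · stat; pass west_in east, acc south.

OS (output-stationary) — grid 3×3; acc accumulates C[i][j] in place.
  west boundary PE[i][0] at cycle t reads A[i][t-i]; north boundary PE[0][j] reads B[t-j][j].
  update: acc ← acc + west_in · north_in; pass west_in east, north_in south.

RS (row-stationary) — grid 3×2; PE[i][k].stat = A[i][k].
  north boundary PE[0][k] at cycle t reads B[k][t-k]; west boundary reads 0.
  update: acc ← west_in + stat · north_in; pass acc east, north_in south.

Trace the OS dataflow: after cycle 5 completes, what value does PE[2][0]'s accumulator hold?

PE[2][0].acc = 76

OS 3×3: PE[2][0] cycle-by-cycle (with neighbour feeds):
  t=0 PE[1][0]: acc=0 h=0 v=0
  t=0 PE[2][0]: acc=0 h=0 v=0
  t=1 PE[1][0]: acc=63 h=9 v=7
  t=1 PE[2][0]: acc=0 h=0 v=0
  t=2 PE[1][0]: acc=135 h=9 v=8
  t=2 PE[2][0]: acc=28 h=4 v=7
  t=3 PE[1][0]: acc=135 h=0 v=0
  t=3 PE[2][0]: acc=76 h=6 v=8
  t=4 PE[1][0]: acc=135 h=0 v=0
  t=4 PE[2][0]: acc=76 h=0 v=0
  t=5 PE[1][0]: acc=135 h=0 v=0
  t=5 PE[2][0]: acc=76 h=0 v=0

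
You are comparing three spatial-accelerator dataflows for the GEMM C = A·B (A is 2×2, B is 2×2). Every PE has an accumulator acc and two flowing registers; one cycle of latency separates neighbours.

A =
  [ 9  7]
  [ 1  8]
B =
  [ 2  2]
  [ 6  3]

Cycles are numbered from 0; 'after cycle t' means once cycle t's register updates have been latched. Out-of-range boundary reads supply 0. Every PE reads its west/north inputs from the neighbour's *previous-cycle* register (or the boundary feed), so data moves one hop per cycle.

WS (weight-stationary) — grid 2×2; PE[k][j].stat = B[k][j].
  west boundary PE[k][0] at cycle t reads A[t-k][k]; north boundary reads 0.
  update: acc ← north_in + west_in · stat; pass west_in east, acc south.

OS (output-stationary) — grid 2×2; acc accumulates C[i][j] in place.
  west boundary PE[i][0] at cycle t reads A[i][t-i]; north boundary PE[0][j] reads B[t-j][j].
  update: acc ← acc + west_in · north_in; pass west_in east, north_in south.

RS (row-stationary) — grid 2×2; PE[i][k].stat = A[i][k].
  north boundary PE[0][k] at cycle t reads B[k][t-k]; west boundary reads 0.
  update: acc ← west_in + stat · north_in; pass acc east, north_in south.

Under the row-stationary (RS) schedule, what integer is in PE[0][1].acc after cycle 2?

Tracing RS — 2×2 array, target PE[0][1]:
  step 0 · PE0,0: acc=18; fwd→18 fwd↓2
  step 0 · PE0,1: acc=0; fwd→0 fwd↓0
  step 1 · PE0,0: acc=18; fwd→18 fwd↓2
  step 1 · PE0,1: acc=60; fwd→60 fwd↓6
  step 2 · PE0,0: acc=0; fwd→0 fwd↓0
  step 2 · PE0,1: acc=39; fwd→39 fwd↓3

PE[0][1].acc = 39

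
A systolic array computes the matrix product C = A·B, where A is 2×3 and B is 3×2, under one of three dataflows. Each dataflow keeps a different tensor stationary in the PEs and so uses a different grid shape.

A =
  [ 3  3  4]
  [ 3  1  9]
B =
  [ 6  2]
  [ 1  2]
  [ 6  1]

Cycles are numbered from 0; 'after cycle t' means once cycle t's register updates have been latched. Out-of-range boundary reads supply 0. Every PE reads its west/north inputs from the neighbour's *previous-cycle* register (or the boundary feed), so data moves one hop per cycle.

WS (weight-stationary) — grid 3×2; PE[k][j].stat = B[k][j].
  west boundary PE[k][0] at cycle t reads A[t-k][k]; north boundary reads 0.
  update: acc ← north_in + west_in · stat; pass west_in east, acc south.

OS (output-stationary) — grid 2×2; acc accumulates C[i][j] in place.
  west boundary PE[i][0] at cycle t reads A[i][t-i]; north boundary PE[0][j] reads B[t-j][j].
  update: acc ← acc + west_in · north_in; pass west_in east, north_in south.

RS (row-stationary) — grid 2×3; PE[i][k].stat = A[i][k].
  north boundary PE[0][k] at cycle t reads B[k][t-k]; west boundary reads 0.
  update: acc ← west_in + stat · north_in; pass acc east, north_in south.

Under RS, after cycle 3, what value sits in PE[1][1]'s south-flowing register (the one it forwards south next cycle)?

register = 2

RS on a 2×3 grid — tracing PE[1][1] and its feeders:
  t=0 PE[0][1]: acc=0 h=0 v=0
  t=0 PE[1][0]: acc=0 h=0 v=0
  t=0 PE[1][1]: acc=0 h=0 v=0
  t=1 PE[0][1]: acc=21 h=21 v=1
  t=1 PE[1][0]: acc=18 h=18 v=6
  t=1 PE[1][1]: acc=0 h=0 v=0
  t=2 PE[0][1]: acc=12 h=12 v=2
  t=2 PE[1][0]: acc=6 h=6 v=2
  t=2 PE[1][1]: acc=19 h=19 v=1
  t=3 PE[0][1]: acc=0 h=0 v=0
  t=3 PE[1][0]: acc=0 h=0 v=0
  t=3 PE[1][1]: acc=8 h=8 v=2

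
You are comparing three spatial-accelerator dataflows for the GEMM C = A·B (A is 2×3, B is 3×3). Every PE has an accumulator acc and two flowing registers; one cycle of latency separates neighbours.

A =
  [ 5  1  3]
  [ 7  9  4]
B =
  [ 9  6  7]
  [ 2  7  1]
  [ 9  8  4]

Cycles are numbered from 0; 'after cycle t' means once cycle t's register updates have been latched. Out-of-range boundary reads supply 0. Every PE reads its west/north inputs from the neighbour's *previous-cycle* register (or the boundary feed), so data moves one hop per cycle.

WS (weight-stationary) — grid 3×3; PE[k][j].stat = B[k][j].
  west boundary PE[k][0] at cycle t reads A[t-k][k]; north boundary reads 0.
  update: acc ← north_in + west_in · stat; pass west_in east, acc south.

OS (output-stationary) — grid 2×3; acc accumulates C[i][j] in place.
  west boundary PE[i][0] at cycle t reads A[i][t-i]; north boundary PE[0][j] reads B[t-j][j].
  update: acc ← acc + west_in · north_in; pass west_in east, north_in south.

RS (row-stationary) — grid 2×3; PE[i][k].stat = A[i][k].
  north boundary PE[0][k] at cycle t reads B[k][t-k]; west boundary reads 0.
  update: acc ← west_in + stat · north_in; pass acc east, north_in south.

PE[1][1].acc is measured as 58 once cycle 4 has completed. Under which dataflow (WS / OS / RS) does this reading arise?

dataflow = RS

WS (3×3 grid), PE[1][1]:
  c0 r1c1: 0 / 0 / 0
  c1 r1c1: 0 / 0 / 0
  c2 r1c1: 37 / 1 / 37
  c3 r1c1: 105 / 9 / 105
  c4 r1c1: 0 / 0 / 0
OS (2×3 grid), PE[1][1]:
  c0 r1c1: 0 / 0 / 0
  c1 r1c1: 0 / 0 / 0
  c2 r1c1: 42 / 7 / 6
  c3 r1c1: 105 / 9 / 7
  c4 r1c1: 137 / 4 / 8
RS (2×3 grid), PE[1][1]:
  c0 r1c1: 0 / 0 / 0
  c1 r1c1: 0 / 0 / 0
  c2 r1c1: 81 / 81 / 2
  c3 r1c1: 105 / 105 / 7
  c4 r1c1: 58 / 58 / 1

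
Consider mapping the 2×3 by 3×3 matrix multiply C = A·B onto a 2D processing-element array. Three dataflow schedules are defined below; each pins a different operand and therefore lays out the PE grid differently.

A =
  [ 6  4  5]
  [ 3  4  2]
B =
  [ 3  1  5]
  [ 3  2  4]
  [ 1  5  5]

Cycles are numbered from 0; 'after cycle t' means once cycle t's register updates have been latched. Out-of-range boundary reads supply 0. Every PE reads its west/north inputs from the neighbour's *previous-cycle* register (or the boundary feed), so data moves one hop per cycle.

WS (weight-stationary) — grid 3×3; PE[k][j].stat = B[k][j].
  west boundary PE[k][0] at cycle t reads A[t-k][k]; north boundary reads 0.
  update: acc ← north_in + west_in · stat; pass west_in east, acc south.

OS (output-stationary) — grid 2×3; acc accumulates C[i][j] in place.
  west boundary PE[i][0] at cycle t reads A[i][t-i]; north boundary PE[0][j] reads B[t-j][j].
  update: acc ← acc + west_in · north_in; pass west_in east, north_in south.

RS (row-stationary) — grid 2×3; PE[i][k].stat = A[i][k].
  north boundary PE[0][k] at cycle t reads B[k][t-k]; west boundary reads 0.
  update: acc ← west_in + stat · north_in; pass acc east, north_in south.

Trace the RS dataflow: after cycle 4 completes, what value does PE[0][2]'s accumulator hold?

PE[0][2].acc = 71

Tracing RS — 2×3 array, target PE[0][2]:
  after 0 — PE[0][1] acc=0, pass-E 0, pass-S 0
  after 0 — PE[0][2] acc=0, pass-E 0, pass-S 0
  after 1 — PE[0][1] acc=30, pass-E 30, pass-S 3
  after 1 — PE[0][2] acc=0, pass-E 0, pass-S 0
  after 2 — PE[0][1] acc=14, pass-E 14, pass-S 2
  after 2 — PE[0][2] acc=35, pass-E 35, pass-S 1
  after 3 — PE[0][1] acc=46, pass-E 46, pass-S 4
  after 3 — PE[0][2] acc=39, pass-E 39, pass-S 5
  after 4 — PE[0][1] acc=0, pass-E 0, pass-S 0
  after 4 — PE[0][2] acc=71, pass-E 71, pass-S 5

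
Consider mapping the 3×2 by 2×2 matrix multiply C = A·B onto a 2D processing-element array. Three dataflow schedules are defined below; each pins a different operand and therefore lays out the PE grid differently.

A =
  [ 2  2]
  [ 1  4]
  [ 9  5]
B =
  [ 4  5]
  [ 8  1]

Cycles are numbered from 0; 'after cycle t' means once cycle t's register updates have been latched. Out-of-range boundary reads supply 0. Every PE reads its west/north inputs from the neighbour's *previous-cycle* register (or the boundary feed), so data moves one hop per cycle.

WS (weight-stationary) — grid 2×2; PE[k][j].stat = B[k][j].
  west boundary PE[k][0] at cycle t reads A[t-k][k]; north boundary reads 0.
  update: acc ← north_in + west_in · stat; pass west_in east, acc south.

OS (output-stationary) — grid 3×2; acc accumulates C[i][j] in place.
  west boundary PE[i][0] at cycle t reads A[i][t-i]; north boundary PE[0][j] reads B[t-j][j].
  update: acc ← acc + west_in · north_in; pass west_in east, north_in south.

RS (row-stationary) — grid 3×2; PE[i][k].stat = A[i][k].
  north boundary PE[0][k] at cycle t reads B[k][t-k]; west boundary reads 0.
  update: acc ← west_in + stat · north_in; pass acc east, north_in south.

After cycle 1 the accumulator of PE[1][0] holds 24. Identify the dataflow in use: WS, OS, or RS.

WS [2×2] PE[1][0] across cycles:
  step 0 · PE1,0: acc=0; fwd→0 fwd↓0
  step 1 · PE1,0: acc=24; fwd→2 fwd↓24
OS [3×2] PE[1][0] across cycles:
  step 0 · PE1,0: acc=0; fwd→0 fwd↓0
  step 1 · PE1,0: acc=4; fwd→1 fwd↓4
RS [3×2] PE[1][0] across cycles:
  step 0 · PE1,0: acc=0; fwd→0 fwd↓0
  step 1 · PE1,0: acc=4; fwd→4 fwd↓4

dataflow = WS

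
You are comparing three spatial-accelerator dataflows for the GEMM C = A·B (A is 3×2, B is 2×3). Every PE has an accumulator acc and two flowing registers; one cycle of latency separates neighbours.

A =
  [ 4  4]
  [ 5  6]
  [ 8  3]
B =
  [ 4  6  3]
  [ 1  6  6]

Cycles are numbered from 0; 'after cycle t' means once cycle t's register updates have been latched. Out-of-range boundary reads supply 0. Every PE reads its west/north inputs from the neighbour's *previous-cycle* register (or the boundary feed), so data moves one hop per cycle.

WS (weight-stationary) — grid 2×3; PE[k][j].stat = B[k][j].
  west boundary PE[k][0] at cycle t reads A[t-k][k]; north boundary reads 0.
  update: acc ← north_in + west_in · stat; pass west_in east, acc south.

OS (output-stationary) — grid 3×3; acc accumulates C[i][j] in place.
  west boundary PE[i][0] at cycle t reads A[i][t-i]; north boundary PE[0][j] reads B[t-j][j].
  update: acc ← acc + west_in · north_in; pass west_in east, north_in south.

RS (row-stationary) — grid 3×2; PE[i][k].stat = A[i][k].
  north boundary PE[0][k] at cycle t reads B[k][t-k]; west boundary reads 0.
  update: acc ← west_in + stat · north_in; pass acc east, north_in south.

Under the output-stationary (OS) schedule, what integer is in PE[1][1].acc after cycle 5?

OS (3×3). Following PE[1][1] plus its west/north inputs:
  c0 r0c1: 0 / 0 / 0
  c0 r1c0: 0 / 0 / 0
  c0 r1c1: 0 / 0 / 0
  c1 r0c1: 24 / 4 / 6
  c1 r1c0: 20 / 5 / 4
  c1 r1c1: 0 / 0 / 0
  c2 r0c1: 48 / 4 / 6
  c2 r1c0: 26 / 6 / 1
  c2 r1c1: 30 / 5 / 6
  c3 r0c1: 48 / 0 / 0
  c3 r1c0: 26 / 0 / 0
  c3 r1c1: 66 / 6 / 6
  c4 r0c1: 48 / 0 / 0
  c4 r1c0: 26 / 0 / 0
  c4 r1c1: 66 / 0 / 0
  c5 r0c1: 48 / 0 / 0
  c5 r1c0: 26 / 0 / 0
  c5 r1c1: 66 / 0 / 0

PE[1][1].acc = 66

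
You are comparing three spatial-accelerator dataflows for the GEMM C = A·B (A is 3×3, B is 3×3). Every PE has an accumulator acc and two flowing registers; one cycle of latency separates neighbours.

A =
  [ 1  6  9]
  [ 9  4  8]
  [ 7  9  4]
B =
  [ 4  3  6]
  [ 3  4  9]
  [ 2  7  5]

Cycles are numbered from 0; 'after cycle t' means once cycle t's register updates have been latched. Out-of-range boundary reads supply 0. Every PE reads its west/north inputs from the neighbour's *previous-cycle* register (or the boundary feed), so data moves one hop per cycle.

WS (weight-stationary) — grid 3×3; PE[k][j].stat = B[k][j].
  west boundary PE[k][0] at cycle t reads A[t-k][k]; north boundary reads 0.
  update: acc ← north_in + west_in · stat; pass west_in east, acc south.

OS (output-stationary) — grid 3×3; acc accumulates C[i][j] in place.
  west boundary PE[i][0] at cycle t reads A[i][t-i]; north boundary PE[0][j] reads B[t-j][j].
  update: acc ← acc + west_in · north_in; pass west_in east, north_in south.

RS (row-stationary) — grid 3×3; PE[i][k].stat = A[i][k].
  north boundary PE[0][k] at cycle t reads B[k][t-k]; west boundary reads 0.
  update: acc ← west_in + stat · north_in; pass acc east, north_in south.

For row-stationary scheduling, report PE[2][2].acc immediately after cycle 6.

RS on a 3×3 grid — tracing PE[2][2] and its feeders:
  cycle 0: PE[1][2] → acc 0, east 0, south 0
  cycle 0: PE[2][1] → acc 0, east 0, south 0
  cycle 0: PE[2][2] → acc 0, east 0, south 0
  cycle 1: PE[1][2] → acc 0, east 0, south 0
  cycle 1: PE[2][1] → acc 0, east 0, south 0
  cycle 1: PE[2][2] → acc 0, east 0, south 0
  cycle 2: PE[1][2] → acc 0, east 0, south 0
  cycle 2: PE[2][1] → acc 0, east 0, south 0
  cycle 2: PE[2][2] → acc 0, east 0, south 0
  cycle 3: PE[1][2] → acc 64, east 64, south 2
  cycle 3: PE[2][1] → acc 55, east 55, south 3
  cycle 3: PE[2][2] → acc 0, east 0, south 0
  cycle 4: PE[1][2] → acc 99, east 99, south 7
  cycle 4: PE[2][1] → acc 57, east 57, south 4
  cycle 4: PE[2][2] → acc 63, east 63, south 2
  cycle 5: PE[1][2] → acc 130, east 130, south 5
  cycle 5: PE[2][1] → acc 123, east 123, south 9
  cycle 5: PE[2][2] → acc 85, east 85, south 7
  cycle 6: PE[1][2] → acc 0, east 0, south 0
  cycle 6: PE[2][1] → acc 0, east 0, south 0
  cycle 6: PE[2][2] → acc 143, east 143, south 5

PE[2][2].acc = 143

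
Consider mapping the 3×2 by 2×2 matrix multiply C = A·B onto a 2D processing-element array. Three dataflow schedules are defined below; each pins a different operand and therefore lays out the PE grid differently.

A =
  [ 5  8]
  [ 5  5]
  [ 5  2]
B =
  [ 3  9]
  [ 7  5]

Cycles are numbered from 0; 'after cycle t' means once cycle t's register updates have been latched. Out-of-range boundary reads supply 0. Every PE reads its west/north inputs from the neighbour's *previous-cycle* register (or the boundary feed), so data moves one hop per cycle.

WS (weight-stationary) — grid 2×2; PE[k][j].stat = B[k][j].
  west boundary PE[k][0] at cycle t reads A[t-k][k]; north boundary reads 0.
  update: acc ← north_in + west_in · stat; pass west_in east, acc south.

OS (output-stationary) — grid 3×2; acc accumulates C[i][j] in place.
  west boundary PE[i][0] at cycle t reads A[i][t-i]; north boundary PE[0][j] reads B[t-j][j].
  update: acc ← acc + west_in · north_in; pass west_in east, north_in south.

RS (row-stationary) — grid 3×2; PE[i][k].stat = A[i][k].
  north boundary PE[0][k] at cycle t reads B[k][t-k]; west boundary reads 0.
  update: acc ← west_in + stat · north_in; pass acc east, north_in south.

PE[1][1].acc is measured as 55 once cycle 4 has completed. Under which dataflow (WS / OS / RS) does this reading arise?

— WS: 2×2; PE[1][1] trace:
  c0 r1c1: 0 / 0 / 0
  c1 r1c1: 0 / 0 / 0
  c2 r1c1: 85 / 8 / 85
  c3 r1c1: 70 / 5 / 70
  c4 r1c1: 55 / 2 / 55
— OS: 3×2; PE[1][1] trace:
  c0 r1c1: 0 / 0 / 0
  c1 r1c1: 0 / 0 / 0
  c2 r1c1: 45 / 5 / 9
  c3 r1c1: 70 / 5 / 5
  c4 r1c1: 70 / 0 / 0
— RS: 3×2; PE[1][1] trace:
  c0 r1c1: 0 / 0 / 0
  c1 r1c1: 0 / 0 / 0
  c2 r1c1: 50 / 50 / 7
  c3 r1c1: 70 / 70 / 5
  c4 r1c1: 0 / 0 / 0

dataflow = WS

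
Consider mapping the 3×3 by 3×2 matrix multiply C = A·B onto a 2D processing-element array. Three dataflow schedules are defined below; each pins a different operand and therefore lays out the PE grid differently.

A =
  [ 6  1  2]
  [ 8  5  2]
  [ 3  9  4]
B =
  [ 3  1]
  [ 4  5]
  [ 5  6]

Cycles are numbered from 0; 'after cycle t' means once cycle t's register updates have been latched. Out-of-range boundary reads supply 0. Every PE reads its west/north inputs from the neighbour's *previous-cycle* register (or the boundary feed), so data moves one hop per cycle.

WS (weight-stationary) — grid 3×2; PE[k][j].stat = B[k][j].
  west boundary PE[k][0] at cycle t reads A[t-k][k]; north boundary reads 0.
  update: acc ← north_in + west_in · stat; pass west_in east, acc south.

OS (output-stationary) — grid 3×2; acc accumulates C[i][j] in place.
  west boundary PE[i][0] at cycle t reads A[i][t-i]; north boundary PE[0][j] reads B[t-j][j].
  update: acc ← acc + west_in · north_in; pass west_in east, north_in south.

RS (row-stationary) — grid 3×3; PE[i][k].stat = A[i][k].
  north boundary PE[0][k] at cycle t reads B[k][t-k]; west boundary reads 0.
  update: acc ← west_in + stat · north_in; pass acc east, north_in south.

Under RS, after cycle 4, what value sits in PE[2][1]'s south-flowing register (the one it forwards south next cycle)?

register = 5

RS 3×3: PE[2][1] cycle-by-cycle (with neighbour feeds):
  c0 r1c1: 0 / 0 / 0
  c0 r2c0: 0 / 0 / 0
  c0 r2c1: 0 / 0 / 0
  c1 r1c1: 0 / 0 / 0
  c1 r2c0: 0 / 0 / 0
  c1 r2c1: 0 / 0 / 0
  c2 r1c1: 44 / 44 / 4
  c2 r2c0: 9 / 9 / 3
  c2 r2c1: 0 / 0 / 0
  c3 r1c1: 33 / 33 / 5
  c3 r2c0: 3 / 3 / 1
  c3 r2c1: 45 / 45 / 4
  c4 r1c1: 0 / 0 / 0
  c4 r2c0: 0 / 0 / 0
  c4 r2c1: 48 / 48 / 5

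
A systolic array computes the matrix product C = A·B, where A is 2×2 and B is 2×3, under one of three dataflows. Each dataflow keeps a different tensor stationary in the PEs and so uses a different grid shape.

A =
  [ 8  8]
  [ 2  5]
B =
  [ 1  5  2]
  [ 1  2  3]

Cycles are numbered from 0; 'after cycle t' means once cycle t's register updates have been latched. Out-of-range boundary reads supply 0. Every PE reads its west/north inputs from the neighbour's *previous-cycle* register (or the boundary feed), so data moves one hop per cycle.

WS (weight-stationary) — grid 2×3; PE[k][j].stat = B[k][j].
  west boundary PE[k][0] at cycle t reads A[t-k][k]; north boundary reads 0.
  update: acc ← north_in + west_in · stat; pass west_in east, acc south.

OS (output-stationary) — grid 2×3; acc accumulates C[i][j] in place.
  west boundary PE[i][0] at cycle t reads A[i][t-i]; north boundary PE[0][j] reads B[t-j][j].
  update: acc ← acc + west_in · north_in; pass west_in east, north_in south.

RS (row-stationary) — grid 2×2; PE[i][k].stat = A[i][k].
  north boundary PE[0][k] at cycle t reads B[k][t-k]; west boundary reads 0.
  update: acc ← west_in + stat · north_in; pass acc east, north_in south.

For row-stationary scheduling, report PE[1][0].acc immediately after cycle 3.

RS on a 2×2 grid — tracing PE[1][0] and its feeders:
  0: (0,0).acc=8  regs=<8,1>
  0: (1,0).acc=0  regs=<0,0>
  1: (0,0).acc=40  regs=<40,5>
  1: (1,0).acc=2  regs=<2,1>
  2: (0,0).acc=16  regs=<16,2>
  2: (1,0).acc=10  regs=<10,5>
  3: (0,0).acc=0  regs=<0,0>
  3: (1,0).acc=4  regs=<4,2>

PE[1][0].acc = 4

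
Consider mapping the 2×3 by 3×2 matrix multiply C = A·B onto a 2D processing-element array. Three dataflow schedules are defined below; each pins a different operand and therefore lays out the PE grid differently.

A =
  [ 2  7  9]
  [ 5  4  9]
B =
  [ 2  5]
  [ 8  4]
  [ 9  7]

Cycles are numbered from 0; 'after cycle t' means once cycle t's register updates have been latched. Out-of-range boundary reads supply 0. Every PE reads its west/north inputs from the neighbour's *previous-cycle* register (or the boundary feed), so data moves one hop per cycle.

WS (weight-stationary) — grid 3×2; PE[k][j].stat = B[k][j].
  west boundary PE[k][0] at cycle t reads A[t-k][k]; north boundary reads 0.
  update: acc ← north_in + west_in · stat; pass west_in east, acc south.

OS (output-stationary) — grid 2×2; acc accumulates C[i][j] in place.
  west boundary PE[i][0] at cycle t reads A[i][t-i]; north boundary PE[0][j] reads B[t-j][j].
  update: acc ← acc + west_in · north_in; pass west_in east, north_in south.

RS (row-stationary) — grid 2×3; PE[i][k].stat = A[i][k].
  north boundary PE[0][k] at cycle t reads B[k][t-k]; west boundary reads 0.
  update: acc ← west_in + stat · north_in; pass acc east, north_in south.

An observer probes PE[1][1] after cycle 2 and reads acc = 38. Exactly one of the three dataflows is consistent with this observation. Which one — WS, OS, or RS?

dataflow = WS

— WS: 3×2; PE[1][1] trace:
  cycle 0: PE[1][1] → acc 0, east 0, south 0
  cycle 1: PE[1][1] → acc 0, east 0, south 0
  cycle 2: PE[1][1] → acc 38, east 7, south 38
— OS: 2×2; PE[1][1] trace:
  cycle 0: PE[1][1] → acc 0, east 0, south 0
  cycle 1: PE[1][1] → acc 0, east 0, south 0
  cycle 2: PE[1][1] → acc 25, east 5, south 5
— RS: 2×3; PE[1][1] trace:
  cycle 0: PE[1][1] → acc 0, east 0, south 0
  cycle 1: PE[1][1] → acc 0, east 0, south 0
  cycle 2: PE[1][1] → acc 42, east 42, south 8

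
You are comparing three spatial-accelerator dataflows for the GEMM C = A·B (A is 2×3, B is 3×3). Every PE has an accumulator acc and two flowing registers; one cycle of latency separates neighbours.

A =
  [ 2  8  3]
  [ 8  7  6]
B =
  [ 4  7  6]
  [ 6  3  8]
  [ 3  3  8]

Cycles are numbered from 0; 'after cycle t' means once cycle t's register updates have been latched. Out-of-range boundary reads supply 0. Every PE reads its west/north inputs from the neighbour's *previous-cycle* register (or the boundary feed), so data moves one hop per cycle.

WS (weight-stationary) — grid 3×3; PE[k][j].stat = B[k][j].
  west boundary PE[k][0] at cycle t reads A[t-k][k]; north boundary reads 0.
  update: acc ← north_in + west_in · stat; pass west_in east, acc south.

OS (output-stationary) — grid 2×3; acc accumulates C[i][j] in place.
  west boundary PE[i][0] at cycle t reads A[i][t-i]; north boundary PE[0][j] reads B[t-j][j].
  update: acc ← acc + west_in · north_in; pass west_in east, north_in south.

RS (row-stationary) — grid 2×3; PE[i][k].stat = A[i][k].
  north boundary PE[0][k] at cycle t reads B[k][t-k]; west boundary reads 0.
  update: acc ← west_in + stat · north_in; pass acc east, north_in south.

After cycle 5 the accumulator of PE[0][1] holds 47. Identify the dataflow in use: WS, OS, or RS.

dataflow = OS

WS (3×3 grid), PE[0][1]:
  c0 r0c1: 0 / 0 / 0
  c1 r0c1: 14 / 2 / 14
  c2 r0c1: 56 / 8 / 56
  c3 r0c1: 0 / 0 / 0
  c4 r0c1: 0 / 0 / 0
  c5 r0c1: 0 / 0 / 0
OS (2×3 grid), PE[0][1]:
  c0 r0c1: 0 / 0 / 0
  c1 r0c1: 14 / 2 / 7
  c2 r0c1: 38 / 8 / 3
  c3 r0c1: 47 / 3 / 3
  c4 r0c1: 47 / 0 / 0
  c5 r0c1: 47 / 0 / 0
RS (2×3 grid), PE[0][1]:
  c0 r0c1: 0 / 0 / 0
  c1 r0c1: 56 / 56 / 6
  c2 r0c1: 38 / 38 / 3
  c3 r0c1: 76 / 76 / 8
  c4 r0c1: 0 / 0 / 0
  c5 r0c1: 0 / 0 / 0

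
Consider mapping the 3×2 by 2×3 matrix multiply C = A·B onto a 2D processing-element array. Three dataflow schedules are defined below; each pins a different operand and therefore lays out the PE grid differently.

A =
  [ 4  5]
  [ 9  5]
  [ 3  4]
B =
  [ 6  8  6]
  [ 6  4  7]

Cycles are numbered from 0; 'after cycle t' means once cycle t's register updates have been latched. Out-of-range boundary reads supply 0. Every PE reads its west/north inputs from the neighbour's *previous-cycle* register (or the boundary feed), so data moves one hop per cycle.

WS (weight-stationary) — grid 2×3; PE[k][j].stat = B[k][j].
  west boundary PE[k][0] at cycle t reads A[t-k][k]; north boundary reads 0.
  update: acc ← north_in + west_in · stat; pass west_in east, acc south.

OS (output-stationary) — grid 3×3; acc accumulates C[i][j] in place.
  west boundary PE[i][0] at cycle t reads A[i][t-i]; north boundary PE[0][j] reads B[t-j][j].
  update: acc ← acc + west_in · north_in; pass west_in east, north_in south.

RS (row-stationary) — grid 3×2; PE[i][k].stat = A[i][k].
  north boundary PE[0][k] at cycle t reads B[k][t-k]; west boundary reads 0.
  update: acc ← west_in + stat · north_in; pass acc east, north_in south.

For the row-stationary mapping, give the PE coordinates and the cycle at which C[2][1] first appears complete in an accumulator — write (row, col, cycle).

RS: C[2][1] accumulates in PE[2][1]:
  [0] (2,1) acc=0 (h:0 v:0)
  [1] (2,1) acc=0 (h:0 v:0)
  [2] (2,1) acc=0 (h:0 v:0)
  [3] (2,1) acc=42 (h:42 v:6)
  [4] (2,1) acc=40 (h:40 v:4)

(row, col, cycle) = (2, 1, 4)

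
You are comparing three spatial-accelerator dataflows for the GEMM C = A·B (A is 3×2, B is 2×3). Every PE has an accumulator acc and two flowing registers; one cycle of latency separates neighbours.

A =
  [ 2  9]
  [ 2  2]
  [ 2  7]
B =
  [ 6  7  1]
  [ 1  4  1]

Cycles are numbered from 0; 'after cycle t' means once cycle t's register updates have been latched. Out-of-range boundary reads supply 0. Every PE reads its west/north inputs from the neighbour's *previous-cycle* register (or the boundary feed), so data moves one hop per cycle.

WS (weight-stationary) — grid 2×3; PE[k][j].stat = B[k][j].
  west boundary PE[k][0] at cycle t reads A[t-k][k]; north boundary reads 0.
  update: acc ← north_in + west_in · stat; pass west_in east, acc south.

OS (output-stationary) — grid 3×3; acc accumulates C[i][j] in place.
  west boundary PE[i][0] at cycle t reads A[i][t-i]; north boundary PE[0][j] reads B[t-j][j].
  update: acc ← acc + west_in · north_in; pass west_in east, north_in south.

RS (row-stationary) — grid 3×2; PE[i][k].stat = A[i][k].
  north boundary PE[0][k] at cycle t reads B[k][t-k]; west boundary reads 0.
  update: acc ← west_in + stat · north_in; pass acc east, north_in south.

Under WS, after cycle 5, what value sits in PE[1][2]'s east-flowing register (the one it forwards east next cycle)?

register = 7

WS (2×3). Following PE[1][2] plus its west/north inputs:
  @0  [0,2]  acc 0  |  →0  ↓0
  @0  [1,1]  acc 0  |  →0  ↓0
  @0  [1,2]  acc 0  |  →0  ↓0
  @1  [0,2]  acc 0  |  →0  ↓0
  @1  [1,1]  acc 0  |  →0  ↓0
  @1  [1,2]  acc 0  |  →0  ↓0
  @2  [0,2]  acc 2  |  →2  ↓2
  @2  [1,1]  acc 50  |  →9  ↓50
  @2  [1,2]  acc 0  |  →0  ↓0
  @3  [0,2]  acc 2  |  →2  ↓2
  @3  [1,1]  acc 22  |  →2  ↓22
  @3  [1,2]  acc 11  |  →9  ↓11
  @4  [0,2]  acc 2  |  →2  ↓2
  @4  [1,1]  acc 42  |  →7  ↓42
  @4  [1,2]  acc 4  |  →2  ↓4
  @5  [0,2]  acc 0  |  →0  ↓0
  @5  [1,1]  acc 0  |  →0  ↓0
  @5  [1,2]  acc 9  |  →7  ↓9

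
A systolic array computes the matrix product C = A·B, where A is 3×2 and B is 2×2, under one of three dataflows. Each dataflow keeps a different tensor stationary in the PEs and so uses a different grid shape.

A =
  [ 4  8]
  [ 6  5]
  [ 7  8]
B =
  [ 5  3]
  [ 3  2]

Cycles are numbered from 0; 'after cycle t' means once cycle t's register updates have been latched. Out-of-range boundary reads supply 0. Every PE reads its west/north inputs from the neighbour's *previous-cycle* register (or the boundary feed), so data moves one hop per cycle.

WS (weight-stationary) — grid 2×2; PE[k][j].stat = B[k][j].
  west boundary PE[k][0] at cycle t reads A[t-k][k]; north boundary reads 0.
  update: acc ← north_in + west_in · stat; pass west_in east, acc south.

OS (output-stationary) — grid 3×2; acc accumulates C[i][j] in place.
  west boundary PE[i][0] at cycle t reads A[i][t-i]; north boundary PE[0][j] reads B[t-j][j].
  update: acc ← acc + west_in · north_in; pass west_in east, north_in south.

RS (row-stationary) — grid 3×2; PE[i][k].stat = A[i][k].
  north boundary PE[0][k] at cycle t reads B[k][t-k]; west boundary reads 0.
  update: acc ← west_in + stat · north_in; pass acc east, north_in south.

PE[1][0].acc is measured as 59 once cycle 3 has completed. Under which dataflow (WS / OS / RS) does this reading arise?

WS (2×2 grid), PE[1][0]:
  [0] (1,0) acc=0 (h:0 v:0)
  [1] (1,0) acc=44 (h:8 v:44)
  [2] (1,0) acc=45 (h:5 v:45)
  [3] (1,0) acc=59 (h:8 v:59)
OS (3×2 grid), PE[1][0]:
  [0] (1,0) acc=0 (h:0 v:0)
  [1] (1,0) acc=30 (h:6 v:5)
  [2] (1,0) acc=45 (h:5 v:3)
  [3] (1,0) acc=45 (h:0 v:0)
RS (3×2 grid), PE[1][0]:
  [0] (1,0) acc=0 (h:0 v:0)
  [1] (1,0) acc=30 (h:30 v:5)
  [2] (1,0) acc=18 (h:18 v:3)
  [3] (1,0) acc=0 (h:0 v:0)

dataflow = WS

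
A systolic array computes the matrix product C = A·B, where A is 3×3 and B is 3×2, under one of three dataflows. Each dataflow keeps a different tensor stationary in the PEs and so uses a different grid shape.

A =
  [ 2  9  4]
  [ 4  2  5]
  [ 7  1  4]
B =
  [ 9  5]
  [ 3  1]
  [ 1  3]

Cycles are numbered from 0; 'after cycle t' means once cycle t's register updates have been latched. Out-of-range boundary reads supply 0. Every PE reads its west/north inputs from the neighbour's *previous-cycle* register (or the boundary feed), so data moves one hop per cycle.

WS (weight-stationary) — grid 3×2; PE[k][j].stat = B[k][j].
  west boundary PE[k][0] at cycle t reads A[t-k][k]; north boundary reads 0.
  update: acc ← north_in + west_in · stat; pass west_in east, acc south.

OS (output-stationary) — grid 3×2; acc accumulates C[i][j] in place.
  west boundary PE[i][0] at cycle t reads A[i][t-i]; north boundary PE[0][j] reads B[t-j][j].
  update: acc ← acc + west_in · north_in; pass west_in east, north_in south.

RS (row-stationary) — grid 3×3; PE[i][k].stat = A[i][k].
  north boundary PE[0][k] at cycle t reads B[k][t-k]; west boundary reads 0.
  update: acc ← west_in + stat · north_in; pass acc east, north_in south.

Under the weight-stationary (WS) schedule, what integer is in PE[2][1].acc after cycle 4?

Tracing WS — 3×2 array, target PE[2][1]:
  [0] (1,1) acc=0 (h:0 v:0)
  [0] (2,0) acc=0 (h:0 v:0)
  [0] (2,1) acc=0 (h:0 v:0)
  [1] (1,1) acc=0 (h:0 v:0)
  [1] (2,0) acc=0 (h:0 v:0)
  [1] (2,1) acc=0 (h:0 v:0)
  [2] (1,1) acc=19 (h:9 v:19)
  [2] (2,0) acc=49 (h:4 v:49)
  [2] (2,1) acc=0 (h:0 v:0)
  [3] (1,1) acc=22 (h:2 v:22)
  [3] (2,0) acc=47 (h:5 v:47)
  [3] (2,1) acc=31 (h:4 v:31)
  [4] (1,1) acc=36 (h:1 v:36)
  [4] (2,0) acc=70 (h:4 v:70)
  [4] (2,1) acc=37 (h:5 v:37)

PE[2][1].acc = 37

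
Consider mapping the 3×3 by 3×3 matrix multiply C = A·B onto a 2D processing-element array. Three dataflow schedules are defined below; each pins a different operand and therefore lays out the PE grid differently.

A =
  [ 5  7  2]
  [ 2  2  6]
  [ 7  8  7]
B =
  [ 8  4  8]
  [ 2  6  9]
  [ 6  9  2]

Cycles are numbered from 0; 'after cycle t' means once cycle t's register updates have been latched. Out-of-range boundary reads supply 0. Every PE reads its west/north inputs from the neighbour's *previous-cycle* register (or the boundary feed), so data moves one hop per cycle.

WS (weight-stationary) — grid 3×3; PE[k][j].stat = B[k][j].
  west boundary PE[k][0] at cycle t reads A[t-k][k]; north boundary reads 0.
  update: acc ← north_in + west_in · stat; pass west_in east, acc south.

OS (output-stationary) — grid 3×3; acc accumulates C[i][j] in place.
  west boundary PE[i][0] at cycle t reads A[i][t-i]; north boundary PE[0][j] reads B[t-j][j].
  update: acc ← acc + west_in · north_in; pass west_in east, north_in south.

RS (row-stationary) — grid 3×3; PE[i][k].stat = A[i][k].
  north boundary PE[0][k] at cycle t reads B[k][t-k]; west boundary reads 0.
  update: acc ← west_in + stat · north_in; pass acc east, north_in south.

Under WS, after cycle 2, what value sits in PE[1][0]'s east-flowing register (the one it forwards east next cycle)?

WS (3×3). Following PE[1][0] plus its west/north inputs:
  t=0 PE[0][0]: acc=40 h=5 v=40
  t=0 PE[1][0]: acc=0 h=0 v=0
  t=1 PE[0][0]: acc=16 h=2 v=16
  t=1 PE[1][0]: acc=54 h=7 v=54
  t=2 PE[0][0]: acc=56 h=7 v=56
  t=2 PE[1][0]: acc=20 h=2 v=20

register = 2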